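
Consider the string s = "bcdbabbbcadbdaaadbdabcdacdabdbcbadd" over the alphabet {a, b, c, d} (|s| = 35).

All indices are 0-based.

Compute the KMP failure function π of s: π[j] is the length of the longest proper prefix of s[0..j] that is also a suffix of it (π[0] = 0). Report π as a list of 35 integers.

[0, 0, 0, 1, 0, 1, 1, 1, 2, 0, 0, 1, 0, 0, 0, 0, 0, 1, 0, 0, 1, 2, 3, 0, 0, 0, 0, 1, 0, 1, 2, 1, 0, 0, 0]

π[0] = 0
j=1 s[j]='c': π[1]=0 (border '')
j=2 s[j]='d': π[2]=0 (border '')
j=3 s[j]='b': π[3]=1 (border 'b')
j=4 s[j]='a': k: 1→0; π[4]=0 (border '')
j=5 s[j]='b': π[5]=1 (border 'b')
j=6 s[j]='b': k: 1→0; π[6]=1 (border 'b')
j=7 s[j]='b': k: 1→0; π[7]=1 (border 'b')
j=8 s[j]='c': π[8]=2 (border 'bc')
j=9 s[j]='a': k: 2→0; π[9]=0 (border '')
j=10 s[j]='d': π[10]=0 (border '')
j=11 s[j]='b': π[11]=1 (border 'b')
j=12 s[j]='d': k: 1→0; π[12]=0 (border '')
j=13 s[j]='a': π[13]=0 (border '')
j=14 s[j]='a': π[14]=0 (border '')
j=15 s[j]='a': π[15]=0 (border '')
j=16 s[j]='d': π[16]=0 (border '')
j=17 s[j]='b': π[17]=1 (border 'b')
j=18 s[j]='d': k: 1→0; π[18]=0 (border '')
j=19 s[j]='a': π[19]=0 (border '')
j=20 s[j]='b': π[20]=1 (border 'b')
j=21 s[j]='c': π[21]=2 (border 'bc')
j=22 s[j]='d': π[22]=3 (border 'bcd')
j=23 s[j]='a': k: 3→0; π[23]=0 (border '')
j=24 s[j]='c': π[24]=0 (border '')
j=25 s[j]='d': π[25]=0 (border '')
j=26 s[j]='a': π[26]=0 (border '')
j=27 s[j]='b': π[27]=1 (border 'b')
j=28 s[j]='d': k: 1→0; π[28]=0 (border '')
j=29 s[j]='b': π[29]=1 (border 'b')
j=30 s[j]='c': π[30]=2 (border 'bc')
j=31 s[j]='b': k: 2→0; π[31]=1 (border 'b')
j=32 s[j]='a': k: 1→0; π[32]=0 (border '')
j=33 s[j]='d': π[33]=0 (border '')
j=34 s[j]='d': π[34]=0 (border '')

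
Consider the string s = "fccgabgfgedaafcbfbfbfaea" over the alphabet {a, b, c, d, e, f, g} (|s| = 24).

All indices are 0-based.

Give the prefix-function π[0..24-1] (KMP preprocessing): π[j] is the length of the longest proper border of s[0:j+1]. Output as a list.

[0, 0, 0, 0, 0, 0, 0, 1, 0, 0, 0, 0, 0, 1, 2, 0, 1, 0, 1, 0, 1, 0, 0, 0]

π[0] = 0
j=1 s[j]='c': π[1]=0 (border '')
j=2 s[j]='c': π[2]=0 (border '')
j=3 s[j]='g': π[3]=0 (border '')
j=4 s[j]='a': π[4]=0 (border '')
j=5 s[j]='b': π[5]=0 (border '')
j=6 s[j]='g': π[6]=0 (border '')
j=7 s[j]='f': π[7]=1 (border 'f')
j=8 s[j]='g': k: 1→0; π[8]=0 (border '')
j=9 s[j]='e': π[9]=0 (border '')
j=10 s[j]='d': π[10]=0 (border '')
j=11 s[j]='a': π[11]=0 (border '')
j=12 s[j]='a': π[12]=0 (border '')
j=13 s[j]='f': π[13]=1 (border 'f')
j=14 s[j]='c': π[14]=2 (border 'fc')
j=15 s[j]='b': k: 2→0; π[15]=0 (border '')
j=16 s[j]='f': π[16]=1 (border 'f')
j=17 s[j]='b': k: 1→0; π[17]=0 (border '')
j=18 s[j]='f': π[18]=1 (border 'f')
j=19 s[j]='b': k: 1→0; π[19]=0 (border '')
j=20 s[j]='f': π[20]=1 (border 'f')
j=21 s[j]='a': k: 1→0; π[21]=0 (border '')
j=22 s[j]='e': π[22]=0 (border '')
j=23 s[j]='a': π[23]=0 (border '')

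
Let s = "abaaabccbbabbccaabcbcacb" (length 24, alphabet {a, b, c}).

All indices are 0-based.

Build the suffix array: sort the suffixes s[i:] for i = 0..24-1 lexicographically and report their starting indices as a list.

[2, 15, 3, 0, 10, 16, 4, 21, 23, 1, 9, 8, 11, 19, 17, 12, 5, 14, 20, 22, 7, 18, 13, 6]

rank | idx | suffix
   0 |   2 | aaabccbbabbccaabcbcacb
   1 |  15 | aabcbcacb
   2 |   3 | aabccbbabbccaabcbcacb
   3 |   0 | abaaabccbbabbccaabcbcacb
   4 |  10 | abbccaabcbcacb
   5 |  16 | abcbcacb
   6 |   4 | abccbbabbccaabcbcacb
   7 |  21 | acb
   8 |  23 | b
   9 |   1 | baaabccbbabbccaabcbcacb
  10 |   9 | babbccaabcbcacb
  11 |   8 | bbabbccaabcbcacb
  12 |  11 | bbccaabcbcacb
  13 |  19 | bcacb
  14 |  17 | bcbcacb
  15 |  12 | bccaabcbcacb
  16 |   5 | bccbbabbccaabcbcacb
  17 |  14 | caabcbcacb
  18 |  20 | cacb
  19 |  22 | cb
  20 |   7 | cbbabbccaabcbcacb
  21 |  18 | cbcacb
  22 |  13 | ccaabcbcacb
  23 |   6 | ccbbabbccaabcbcacb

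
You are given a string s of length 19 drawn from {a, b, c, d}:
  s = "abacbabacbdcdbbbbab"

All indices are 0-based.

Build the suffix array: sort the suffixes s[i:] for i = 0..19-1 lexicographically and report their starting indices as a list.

[17, 0, 5, 2, 7, 18, 16, 4, 1, 6, 15, 14, 13, 9, 3, 8, 11, 12, 10]

rank | idx | suffix
   0 |  17 | ab
   1 |   0 | abacbabacbdcdbbbbab
   2 |   5 | abacbdcdbbbbab
   3 |   2 | acbabacbdcdbbbbab
   4 |   7 | acbdcdbbbbab
   5 |  18 | b
   6 |  16 | bab
   7 |   4 | babacbdcdbbbbab
   8 |   1 | bacbabacbdcdbbbbab
   9 |   6 | bacbdcdbbbbab
  10 |  15 | bbab
  11 |  14 | bbbab
  12 |  13 | bbbbab
  13 |   9 | bdcdbbbbab
  14 |   3 | cbabacbdcdbbbbab
  15 |   8 | cbdcdbbbbab
  16 |  11 | cdbbbbab
  17 |  12 | dbbbbab
  18 |  10 | dcdbbbbab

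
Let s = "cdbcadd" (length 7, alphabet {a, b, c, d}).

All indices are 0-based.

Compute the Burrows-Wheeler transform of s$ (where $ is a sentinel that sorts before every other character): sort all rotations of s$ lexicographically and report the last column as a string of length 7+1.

rank  rotation  last
    0  $cdbcadd  d
    1  add$cdbc  c
    2  bcadd$cd  d
    3  cadd$cdb  b
    4  cdbcadd$  $
    5  d$cdbcad  d
    6  dbcadd$c  c
    7  dd$cdbca  a

dcdb$dca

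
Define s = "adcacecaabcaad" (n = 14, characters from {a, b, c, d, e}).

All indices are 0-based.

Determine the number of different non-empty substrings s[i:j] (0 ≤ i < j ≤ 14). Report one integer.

rank | idx | suffix
   0 |   7 | aabcaad
   1 |  11 | aad
   2 |   8 | abcaad
   3 |   3 | acecaabcaad
   4 |  12 | ad
   5 |   0 | adcacecaabcaad
   6 |   9 | bcaad
   7 |   6 | caabcaad
   8 |  10 | caad
   9 |   2 | cacecaabcaad
  10 |   4 | cecaabcaad
  11 |  13 | d
  12 |   1 | dcacecaabcaad
  13 |   5 | ecaabcaad

SA = [7, 11, 8, 3, 12, 0, 9, 6, 10, 2, 4, 13, 1, 5]
rank  pair      lcp
   1  s[7:],s[11:]  2  'aa'
   2  s[11:],s[8:]  1  'a'
   3  s[8:],s[3:]  1  'a'
   4  s[3:],s[12:]  1  'a'
   5  s[12:],s[0:]  2  'ad'
   6  s[0:],s[9:]  0  ''
   7  s[9:],s[6:]  0  ''
   8  s[6:],s[10:]  3  'caa'
   9  s[10:],s[2:]  2  'ca'
  10  s[2:],s[4:]  1  'c'
  11  s[4:],s[13:]  0  ''
  12  s[13:],s[1:]  1  'd'
  13  s[1:],s[5:]  0  ''

n(n+1)/2 = 14·15/2 = 105
Σ LCP = 0 + 2 + 1 + 1 + 1 + 2 + 0 + 0 + 3 + 2 + 1 + 0 + 1 + 0 = 14
distinct = 105 − 14 = 91

91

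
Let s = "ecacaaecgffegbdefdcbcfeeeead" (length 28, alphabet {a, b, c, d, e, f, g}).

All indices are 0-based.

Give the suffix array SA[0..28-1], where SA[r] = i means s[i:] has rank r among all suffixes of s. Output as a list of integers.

[4, 2, 26, 5, 19, 13, 3, 1, 18, 20, 7, 27, 17, 14, 25, 0, 6, 24, 23, 22, 15, 11, 16, 21, 10, 9, 12, 8]

sorted suffixes:
  #0 SA[0]=4  'aaecgffegbdefdcbcfeeeead'
  #1 SA[1]=2  'acaaecgffegbdefdcbcfeeeead'
  #2 SA[2]=26  'ad'
  #3 SA[3]=5  'aecgffegbdefdcbcfeeeead'
  #4 SA[4]=19  'bcfeeeead'
  #5 SA[5]=13  'bdefdcbcfeeeead'
  #6 SA[6]=3  'caaecgffegbdefdcbcfeeeead'
  #7 SA[7]=1  'cacaaecgffegbdefdcbcfeeeead'
  #8 SA[8]=18  'cbcfeeeead'
  #9 SA[9]=20  'cfeeeead'
  #10 SA[10]=7  'cgffegbdefdcbcfeeeead'
  #11 SA[11]=27  'd'
  #12 SA[12]=17  'dcbcfeeeead'
  #13 SA[13]=14  'defdcbcfeeeead'
  #14 SA[14]=25  'ead'
  #15 SA[15]=0  'ecacaaecgffegbdefdcbcfeeeead'
  #16 SA[16]=6  'ecgffegbdefdcbcfeeeead'
  #17 SA[17]=24  'eead'
  #18 SA[18]=23  'eeead'
  #19 SA[19]=22  'eeeead'
  #20 SA[20]=15  'efdcbcfeeeead'
  #21 SA[21]=11  'egbdefdcbcfeeeead'
  #22 SA[22]=16  'fdcbcfeeeead'
  #23 SA[23]=21  'feeeead'
  #24 SA[24]=10  'fegbdefdcbcfeeeead'
  #25 SA[25]=9  'ffegbdefdcbcfeeeead'
  #26 SA[26]=12  'gbdefdcbcfeeeead'
  #27 SA[27]=8  'gffegbdefdcbcfeeeead'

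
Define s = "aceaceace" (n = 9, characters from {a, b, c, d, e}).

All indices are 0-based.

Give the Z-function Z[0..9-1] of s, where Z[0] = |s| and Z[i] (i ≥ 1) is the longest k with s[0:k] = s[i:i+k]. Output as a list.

[9, 0, 0, 6, 0, 0, 3, 0, 0]

Z[0]=9
i=1: outside box; Z[1]=0
i=2: outside box; Z[2]=0
i=3: outside box; Z[3]=6 extend→box=[3,9)
i=4: min(r-i=5, Z[1]=0)=0; Z[4]=0
i=5: min(r-i=4, Z[2]=0)=0; Z[5]=0
i=6: min(r-i=3, Z[3]=6)=3; Z[6]=3
i=7: min(r-i=2, Z[4]=0)=0; Z[7]=0
i=8: min(r-i=1, Z[5]=0)=0; Z[8]=0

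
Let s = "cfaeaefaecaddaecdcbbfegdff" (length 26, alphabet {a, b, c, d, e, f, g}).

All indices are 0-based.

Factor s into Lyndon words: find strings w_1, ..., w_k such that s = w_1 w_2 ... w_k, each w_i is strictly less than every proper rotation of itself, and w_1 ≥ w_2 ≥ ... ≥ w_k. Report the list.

emit factor 1: 'cf' (i=0, period=2)
emit factor 2: 'aeaefaec' (i=2, period=8)
emit factor 3: 'addaecdcbbfegdff' (i=10, period=16)

["cf", "aeaefaec", "addaecdcbbfegdff"]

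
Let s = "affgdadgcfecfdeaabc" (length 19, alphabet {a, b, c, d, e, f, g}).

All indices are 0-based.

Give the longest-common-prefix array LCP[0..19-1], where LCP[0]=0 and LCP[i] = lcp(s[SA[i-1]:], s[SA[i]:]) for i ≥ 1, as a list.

rank | idx | suffix
   0 |  15 | aabc
   1 |  16 | abc
   2 |   5 | adgcfecfdeaabc
   3 |   0 | affgdadgcfecfdeaabc
   4 |  17 | bc
   5 |  18 | c
   6 |  11 | cfdeaabc
   7 |   8 | cfecfdeaabc
   8 |   4 | dadgcfecfdeaabc
   9 |  13 | deaabc
  10 |   6 | dgcfecfdeaabc
  11 |  14 | eaabc
  12 |  10 | ecfdeaabc
  13 |  12 | fdeaabc
  14 |   9 | fecfdeaabc
  15 |   1 | ffgdadgcfecfdeaabc
  16 |   2 | fgdadgcfecfdeaabc
  17 |   7 | gcfecfdeaabc
  18 |   3 | gdadgcfecfdeaabc

SA = [15, 16, 5, 0, 17, 18, 11, 8, 4, 13, 6, 14, 10, 12, 9, 1, 2, 7, 3]
i: (SA[i-1],SA[i]) lcp shared
  1: (15,16) 1 'a'
  2: (16,5) 1 'a'
  3: (5,0) 1 'a'
  4: (0,17) 0 ''
  5: (17,18) 0 ''
  6: (18,11) 1 'c'
  7: (11,8) 2 'cf'
  8: (8,4) 0 ''
  9: (4,13) 1 'd'
  10: (13,6) 1 'd'
  11: (6,14) 0 ''
  12: (14,10) 1 'e'
  13: (10,12) 0 ''
  14: (12,9) 1 'f'
  15: (9,1) 1 'f'
  16: (1,2) 1 'f'
  17: (2,7) 0 ''
  18: (7,3) 1 'g'

[0, 1, 1, 1, 0, 0, 1, 2, 0, 1, 1, 0, 1, 0, 1, 1, 1, 0, 1]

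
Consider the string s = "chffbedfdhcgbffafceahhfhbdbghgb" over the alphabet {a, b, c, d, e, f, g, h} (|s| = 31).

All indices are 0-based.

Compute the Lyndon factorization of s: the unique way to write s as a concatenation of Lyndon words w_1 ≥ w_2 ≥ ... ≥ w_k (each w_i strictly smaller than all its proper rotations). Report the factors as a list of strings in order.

["chff", "bedfdhcgbff", "afceahhfhbdbghgb"]

emit factor 1: 'chff' (i=0, period=4)
emit factor 2: 'bedfdhcgbff' (i=4, period=11)
emit factor 3: 'afceahhfhbdbghgb' (i=15, period=16)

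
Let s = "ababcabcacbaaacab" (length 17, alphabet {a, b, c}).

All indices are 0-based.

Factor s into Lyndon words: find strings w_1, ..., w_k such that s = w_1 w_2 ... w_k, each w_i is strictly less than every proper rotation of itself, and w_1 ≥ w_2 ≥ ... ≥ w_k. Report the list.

["ababcabcacb", "aaacab"]

emit factor 1: 'ababcabcacb' (i=0, period=11)
emit factor 2: 'aaacab' (i=11, period=6)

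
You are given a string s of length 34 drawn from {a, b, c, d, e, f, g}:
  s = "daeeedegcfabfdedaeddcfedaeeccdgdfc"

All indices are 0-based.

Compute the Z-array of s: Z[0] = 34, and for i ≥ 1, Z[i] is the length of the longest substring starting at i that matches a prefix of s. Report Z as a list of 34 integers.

[34, 0, 0, 0, 0, 1, 0, 0, 0, 0, 0, 0, 0, 1, 0, 3, 0, 0, 1, 1, 0, 0, 0, 4, 0, 0, 0, 0, 0, 1, 0, 1, 0, 0]

Z[0]=34
i=1: i≥r, start 0; Z[1]=0
i=2: i≥r, start 0; Z[2]=0
i=3: i≥r, start 0; Z[3]=0
i=4: i≥r, start 0; Z[4]=0
i=5: i≥r, start 0; Z[5]=1 scan→box=[5,6)
i=6: i≥r, start 0; Z[6]=0
i=7: i≥r, start 0; Z[7]=0
i=8: i≥r, start 0; Z[8]=0
i=9: i≥r, start 0; Z[9]=0
i=10: i≥r, start 0; Z[10]=0
i=11: i≥r, start 0; Z[11]=0
i=12: i≥r, start 0; Z[12]=0
i=13: i≥r, start 0; Z[13]=1 scan→box=[13,14)
i=14: i≥r, start 0; Z[14]=0
i=15: i≥r, start 0; Z[15]=3 scan→box=[15,18)
i=16: min(r-i=2, Z[1]=0)=0; Z[16]=0
i=17: min(r-i=1, Z[2]=0)=0; Z[17]=0
i=18: i≥r, start 0; Z[18]=1 scan→box=[18,19)
i=19: i≥r, start 0; Z[19]=1 scan→box=[19,20)
i=20: i≥r, start 0; Z[20]=0
i=21: i≥r, start 0; Z[21]=0
i=22: i≥r, start 0; Z[22]=0
i=23: i≥r, start 0; Z[23]=4 scan→box=[23,27)
i=24: min(r-i=3, Z[1]=0)=0; Z[24]=0
i=25: min(r-i=2, Z[2]=0)=0; Z[25]=0
i=26: min(r-i=1, Z[3]=0)=0; Z[26]=0
i=27: i≥r, start 0; Z[27]=0
i=28: i≥r, start 0; Z[28]=0
i=29: i≥r, start 0; Z[29]=1 scan→box=[29,30)
i=30: i≥r, start 0; Z[30]=0
i=31: i≥r, start 0; Z[31]=1 scan→box=[31,32)
i=32: i≥r, start 0; Z[32]=0
i=33: i≥r, start 0; Z[33]=0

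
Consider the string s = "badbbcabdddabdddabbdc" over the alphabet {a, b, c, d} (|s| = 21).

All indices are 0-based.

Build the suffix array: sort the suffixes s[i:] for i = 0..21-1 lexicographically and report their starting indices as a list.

rank→(start, suffix):
  0 → (16, 'abbdc')
  1 → (11, 'abdddabbdc')
  2 → (6, 'abdddabdddabbdc')
  3 → (1, 'adbbcabdddabdddabbdc')
  4 → (0, 'badbbcabdddabdddabbdc')
  5 → (3, 'bbcabdddabdddabbdc')
  6 → (17, 'bbdc')
  7 → (4, 'bcabdddabdddabbdc')
  8 → (18, 'bdc')
  9 → (12, 'bdddabbdc')
  10 → (7, 'bdddabdddabbdc')
  11 → (20, 'c')
  12 → (5, 'cabdddabdddabbdc')
  13 → (15, 'dabbdc')
  14 → (10, 'dabdddabbdc')
  15 → (2, 'dbbcabdddabdddabbdc')
  16 → (19, 'dc')
  17 → (14, 'ddabbdc')
  18 → (9, 'ddabdddabbdc')
  19 → (13, 'dddabbdc')
  20 → (8, 'dddabdddabbdc')

[16, 11, 6, 1, 0, 3, 17, 4, 18, 12, 7, 20, 5, 15, 10, 2, 19, 14, 9, 13, 8]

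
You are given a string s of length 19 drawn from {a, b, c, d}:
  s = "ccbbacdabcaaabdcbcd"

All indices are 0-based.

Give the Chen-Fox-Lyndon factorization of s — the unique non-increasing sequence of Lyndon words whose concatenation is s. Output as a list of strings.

["c", "c", "b", "b", "acd", "abc", "aaabdcbcd"]

emit factor 1: 'c' (i=0, period=1)
emit factor 2: 'c' (i=1, period=1)
emit factor 3: 'b' (i=2, period=1)
emit factor 4: 'b' (i=3, period=1)
emit factor 5: 'acd' (i=4, period=3)
emit factor 6: 'abc' (i=7, period=3)
emit factor 7: 'aaabdcbcd' (i=10, period=9)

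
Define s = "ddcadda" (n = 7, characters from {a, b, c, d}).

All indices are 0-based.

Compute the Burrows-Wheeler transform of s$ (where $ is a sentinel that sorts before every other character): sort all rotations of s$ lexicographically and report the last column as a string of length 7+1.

adcddda$

rank  rotation  last
    0  $ddcadda  a
    1  a$ddcadd  d
    2  adda$ddc  c
    3  cadda$dd  d
    4  da$ddcad  d
    5  dcadda$d  d
    6  dda$ddca  a
    7  ddcadda$  $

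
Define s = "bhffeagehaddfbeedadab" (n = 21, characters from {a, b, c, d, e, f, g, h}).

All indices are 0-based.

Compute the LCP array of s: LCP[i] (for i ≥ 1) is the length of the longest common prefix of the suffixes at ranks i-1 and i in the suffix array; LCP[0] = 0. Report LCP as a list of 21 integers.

[0, 1, 2, 1, 0, 1, 1, 0, 2, 1, 1, 0, 1, 1, 1, 0, 1, 1, 0, 0, 1]

rank→(start, suffix):
  0 → (19, 'ab')
  1 → (17, 'adab')
  2 → (9, 'addfbeedadab')
  3 → (5, 'agehaddfbeedadab')
  4 → (20, 'b')
  5 → (13, 'beedadab')
  6 → (0, 'bhffeagehaddfbeedadab')
  7 → (18, 'dab')
  8 → (16, 'dadab')
  9 → (10, 'ddfbeedadab')
  10 → (11, 'dfbeedadab')
  11 → (4, 'eagehaddfbeedadab')
  12 → (15, 'edadab')
  13 → (14, 'eedadab')
  14 → (7, 'ehaddfbeedadab')
  15 → (12, 'fbeedadab')
  16 → (3, 'feagehaddfbeedadab')
  17 → (2, 'ffeagehaddfbeedadab')
  18 → (6, 'gehaddfbeedadab')
  19 → (8, 'haddfbeedadab')
  20 → (1, 'hffeagehaddfbeedadab')

SA = [19, 17, 9, 5, 20, 13, 0, 18, 16, 10, 11, 4, 15, 14, 7, 12, 3, 2, 6, 8, 1]
i: (SA[i-1],SA[i]) lcp shared
  1: (19,17) 1 'a'
  2: (17,9) 2 'ad'
  3: (9,5) 1 'a'
  4: (5,20) 0 ''
  5: (20,13) 1 'b'
  6: (13,0) 1 'b'
  7: (0,18) 0 ''
  8: (18,16) 2 'da'
  9: (16,10) 1 'd'
  10: (10,11) 1 'd'
  11: (11,4) 0 ''
  12: (4,15) 1 'e'
  13: (15,14) 1 'e'
  14: (14,7) 1 'e'
  15: (7,12) 0 ''
  16: (12,3) 1 'f'
  17: (3,2) 1 'f'
  18: (2,6) 0 ''
  19: (6,8) 0 ''
  20: (8,1) 1 'h'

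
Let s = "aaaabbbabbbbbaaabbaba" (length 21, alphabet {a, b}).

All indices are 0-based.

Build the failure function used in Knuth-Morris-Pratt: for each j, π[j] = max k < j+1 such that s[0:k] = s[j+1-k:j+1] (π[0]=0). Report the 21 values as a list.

π[0] = 0
j=1 s[j]='a': π[1]=1 (border 'a')
j=2 s[j]='a': π[2]=2 (border 'aa')
j=3 s[j]='a': π[3]=3 (border 'aaa')
j=4 s[j]='b': k: 3→2→1→0; π[4]=0 (border '')
j=5 s[j]='b': π[5]=0 (border '')
j=6 s[j]='b': π[6]=0 (border '')
j=7 s[j]='a': π[7]=1 (border 'a')
j=8 s[j]='b': k: 1→0; π[8]=0 (border '')
j=9 s[j]='b': π[9]=0 (border '')
j=10 s[j]='b': π[10]=0 (border '')
j=11 s[j]='b': π[11]=0 (border '')
j=12 s[j]='b': π[12]=0 (border '')
j=13 s[j]='a': π[13]=1 (border 'a')
j=14 s[j]='a': π[14]=2 (border 'aa')
j=15 s[j]='a': π[15]=3 (border 'aaa')
j=16 s[j]='b': k: 3→2→1→0; π[16]=0 (border '')
j=17 s[j]='b': π[17]=0 (border '')
j=18 s[j]='a': π[18]=1 (border 'a')
j=19 s[j]='b': k: 1→0; π[19]=0 (border '')
j=20 s[j]='a': π[20]=1 (border 'a')

[0, 1, 2, 3, 0, 0, 0, 1, 0, 0, 0, 0, 0, 1, 2, 3, 0, 0, 1, 0, 1]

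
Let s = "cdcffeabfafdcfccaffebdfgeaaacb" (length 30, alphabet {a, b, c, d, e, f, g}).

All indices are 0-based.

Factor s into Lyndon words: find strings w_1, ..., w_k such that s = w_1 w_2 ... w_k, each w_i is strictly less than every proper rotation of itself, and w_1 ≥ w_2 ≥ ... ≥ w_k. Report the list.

emit factor 1: 'cdcffe' (i=0, period=6)
emit factor 2: 'abfafdcfccaffebdfge' (i=6, period=19)
emit factor 3: 'aaacb' (i=25, period=5)

["cdcffe", "abfafdcfccaffebdfge", "aaacb"]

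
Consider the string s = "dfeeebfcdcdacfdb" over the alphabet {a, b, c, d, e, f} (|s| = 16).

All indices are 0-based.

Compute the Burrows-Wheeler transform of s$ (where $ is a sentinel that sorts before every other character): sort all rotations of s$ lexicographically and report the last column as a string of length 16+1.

bddedfacfc$eefbcd

rank  rotation           last
    0  $dfeeebfcdcdacfdb  b
    1  acfdb$dfeeebfcdcd  d
    2  b$dfeeebfcdcdacfd  d
    3  bfcdcdacfdb$dfeee  e
    4  cdacfdb$dfeeebfcd  d
    5  cdcdacfdb$dfeeebf  f
    6  cfdb$dfeeebfcdcda  a
    7  dacfdb$dfeeebfcdc  c
    8  db$dfeeebfcdcdacf  f
    9  dcdacfdb$dfeeebfc  c
   10  dfeeebfcdcdacfdb$  $
   11  ebfcdcdacfdb$dfee  e
   12  eebfcdcdacfdb$dfe  e
   13  eeebfcdcdacfdb$df  f
   14  fcdcdacfdb$dfeeeb  b
   15  fdb$dfeeebfcdcdac  c
   16  feeebfcdcdacfdb$d  d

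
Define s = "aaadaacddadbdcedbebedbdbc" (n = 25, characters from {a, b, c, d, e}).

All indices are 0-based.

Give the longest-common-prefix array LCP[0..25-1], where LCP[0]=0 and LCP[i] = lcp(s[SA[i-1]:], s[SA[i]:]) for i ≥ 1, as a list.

[0, 2, 2, 1, 1, 2, 0, 1, 2, 1, 2, 0, 1, 1, 0, 2, 1, 2, 3, 2, 1, 1, 0, 1, 3]

sorted suffixes:
  #0 SA[0]=0  'aaadaacddadbdcedbebedbdbc'
  #1 SA[1]=4  'aacddadbdcedbebedbdbc'
  #2 SA[2]=1  'aadaacddadbdcedbebedbdbc'
  #3 SA[3]=5  'acddadbdcedbebedbdbc'
  #4 SA[4]=2  'adaacddadbdcedbebedbdbc'
  #5 SA[5]=9  'adbdcedbebedbdbc'
  #6 SA[6]=23  'bc'
  #7 SA[7]=21  'bdbc'
  #8 SA[8]=11  'bdcedbebedbdbc'
  #9 SA[9]=16  'bebedbdbc'
  #10 SA[10]=18  'bedbdbc'
  #11 SA[11]=24  'c'
  #12 SA[12]=6  'cddadbdcedbebedbdbc'
  #13 SA[13]=13  'cedbebedbdbc'
  #14 SA[14]=3  'daacddadbdcedbebedbdbc'
  #15 SA[15]=8  'dadbdcedbebedbdbc'
  #16 SA[16]=22  'dbc'
  #17 SA[17]=20  'dbdbc'
  #18 SA[18]=10  'dbdcedbebedbdbc'
  #19 SA[19]=15  'dbebedbdbc'
  #20 SA[20]=12  'dcedbebedbdbc'
  #21 SA[21]=7  'ddadbdcedbebedbdbc'
  #22 SA[22]=17  'ebedbdbc'
  #23 SA[23]=19  'edbdbc'
  #24 SA[24]=14  'edbebedbdbc'

SA = [0, 4, 1, 5, 2, 9, 23, 21, 11, 16, 18, 24, 6, 13, 3, 8, 22, 20, 10, 15, 12, 7, 17, 19, 14]
rank  pair      lcp
   1  s[0:],s[4:]  2  'aa'
   2  s[4:],s[1:]  2  'aa'
   3  s[1:],s[5:]  1  'a'
   4  s[5:],s[2:]  1  'a'
   5  s[2:],s[9:]  2  'ad'
   6  s[9:],s[23:]  0  ''
   7  s[23:],s[21:]  1  'b'
   8  s[21:],s[11:]  2  'bd'
   9  s[11:],s[16:]  1  'b'
  10  s[16:],s[18:]  2  'be'
  11  s[18:],s[24:]  0  ''
  12  s[24:],s[6:]  1  'c'
  13  s[6:],s[13:]  1  'c'
  14  s[13:],s[3:]  0  ''
  15  s[3:],s[8:]  2  'da'
  16  s[8:],s[22:]  1  'd'
  17  s[22:],s[20:]  2  'db'
  18  s[20:],s[10:]  3  'dbd'
  19  s[10:],s[15:]  2  'db'
  20  s[15:],s[12:]  1  'd'
  21  s[12:],s[7:]  1  'd'
  22  s[7:],s[17:]  0  ''
  23  s[17:],s[19:]  1  'e'
  24  s[19:],s[14:]  3  'edb'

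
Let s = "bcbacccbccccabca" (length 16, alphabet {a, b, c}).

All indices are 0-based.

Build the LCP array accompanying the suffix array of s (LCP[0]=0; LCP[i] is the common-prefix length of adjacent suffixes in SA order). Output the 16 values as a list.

[0, 1, 1, 0, 1, 2, 2, 0, 2, 1, 2, 1, 2, 2, 3, 3]

rank | idx | suffix
   0 |  15 | a
   1 |  12 | abca
   2 |   3 | acccbccccabca
   3 |   2 | bacccbccccabca
   4 |  13 | bca
   5 |   0 | bcbacccbccccabca
   6 |   7 | bccccabca
   7 |  14 | ca
   8 |  11 | cabca
   9 |   1 | cbacccbccccabca
  10 |   6 | cbccccabca
  11 |  10 | ccabca
  12 |   5 | ccbccccabca
  13 |   9 | cccabca
  14 |   4 | cccbccccabca
  15 |   8 | ccccabca

SA = [15, 12, 3, 2, 13, 0, 7, 14, 11, 1, 6, 10, 5, 9, 4, 8]
[i] adj suffixes → lcp
  [1] 15/12 → 1 ('a')
  [2] 12/3 → 1 ('a')
  [3] 3/2 → 0 ('')
  [4] 2/13 → 1 ('b')
  [5] 13/0 → 2 ('bc')
  [6] 0/7 → 2 ('bc')
  [7] 7/14 → 0 ('')
  [8] 14/11 → 2 ('ca')
  [9] 11/1 → 1 ('c')
  [10] 1/6 → 2 ('cb')
  [11] 6/10 → 1 ('c')
  [12] 10/5 → 2 ('cc')
  [13] 5/9 → 2 ('cc')
  [14] 9/4 → 3 ('ccc')
  [15] 4/8 → 3 ('ccc')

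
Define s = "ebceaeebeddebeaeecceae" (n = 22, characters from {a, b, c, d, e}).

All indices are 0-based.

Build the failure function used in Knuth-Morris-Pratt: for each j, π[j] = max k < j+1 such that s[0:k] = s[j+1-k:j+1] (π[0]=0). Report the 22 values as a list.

π[0] = 0
j=1 s[j]='b': π[1]=0 (border '')
j=2 s[j]='c': π[2]=0 (border '')
j=3 s[j]='e': π[3]=1 (border 'e')
j=4 s[j]='a': k: 1→0; π[4]=0 (border '')
j=5 s[j]='e': π[5]=1 (border 'e')
j=6 s[j]='e': k: 1→0; π[6]=1 (border 'e')
j=7 s[j]='b': π[7]=2 (border 'eb')
j=8 s[j]='e': k: 2→0; π[8]=1 (border 'e')
j=9 s[j]='d': k: 1→0; π[9]=0 (border '')
j=10 s[j]='d': π[10]=0 (border '')
j=11 s[j]='e': π[11]=1 (border 'e')
j=12 s[j]='b': π[12]=2 (border 'eb')
j=13 s[j]='e': k: 2→0; π[13]=1 (border 'e')
j=14 s[j]='a': k: 1→0; π[14]=0 (border '')
j=15 s[j]='e': π[15]=1 (border 'e')
j=16 s[j]='e': k: 1→0; π[16]=1 (border 'e')
j=17 s[j]='c': k: 1→0; π[17]=0 (border '')
j=18 s[j]='c': π[18]=0 (border '')
j=19 s[j]='e': π[19]=1 (border 'e')
j=20 s[j]='a': k: 1→0; π[20]=0 (border '')
j=21 s[j]='e': π[21]=1 (border 'e')

[0, 0, 0, 1, 0, 1, 1, 2, 1, 0, 0, 1, 2, 1, 0, 1, 1, 0, 0, 1, 0, 1]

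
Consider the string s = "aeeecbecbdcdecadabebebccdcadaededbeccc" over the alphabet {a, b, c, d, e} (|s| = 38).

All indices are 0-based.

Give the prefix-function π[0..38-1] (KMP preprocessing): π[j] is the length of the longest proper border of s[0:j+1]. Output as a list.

π[0] = 0
j=1 s[j]='e': π[1]=0 (border '')
j=2 s[j]='e': π[2]=0 (border '')
j=3 s[j]='e': π[3]=0 (border '')
j=4 s[j]='c': π[4]=0 (border '')
j=5 s[j]='b': π[5]=0 (border '')
j=6 s[j]='e': π[6]=0 (border '')
j=7 s[j]='c': π[7]=0 (border '')
j=8 s[j]='b': π[8]=0 (border '')
j=9 s[j]='d': π[9]=0 (border '')
j=10 s[j]='c': π[10]=0 (border '')
j=11 s[j]='d': π[11]=0 (border '')
j=12 s[j]='e': π[12]=0 (border '')
j=13 s[j]='c': π[13]=0 (border '')
j=14 s[j]='a': π[14]=1 (border 'a')
j=15 s[j]='d': k: 1→0; π[15]=0 (border '')
j=16 s[j]='a': π[16]=1 (border 'a')
j=17 s[j]='b': k: 1→0; π[17]=0 (border '')
j=18 s[j]='e': π[18]=0 (border '')
j=19 s[j]='b': π[19]=0 (border '')
j=20 s[j]='e': π[20]=0 (border '')
j=21 s[j]='b': π[21]=0 (border '')
j=22 s[j]='c': π[22]=0 (border '')
j=23 s[j]='c': π[23]=0 (border '')
j=24 s[j]='d': π[24]=0 (border '')
j=25 s[j]='c': π[25]=0 (border '')
j=26 s[j]='a': π[26]=1 (border 'a')
j=27 s[j]='d': k: 1→0; π[27]=0 (border '')
j=28 s[j]='a': π[28]=1 (border 'a')
j=29 s[j]='e': π[29]=2 (border 'ae')
j=30 s[j]='d': k: 2→0; π[30]=0 (border '')
j=31 s[j]='e': π[31]=0 (border '')
j=32 s[j]='d': π[32]=0 (border '')
j=33 s[j]='b': π[33]=0 (border '')
j=34 s[j]='e': π[34]=0 (border '')
j=35 s[j]='c': π[35]=0 (border '')
j=36 s[j]='c': π[36]=0 (border '')
j=37 s[j]='c': π[37]=0 (border '')

[0, 0, 0, 0, 0, 0, 0, 0, 0, 0, 0, 0, 0, 0, 1, 0, 1, 0, 0, 0, 0, 0, 0, 0, 0, 0, 1, 0, 1, 2, 0, 0, 0, 0, 0, 0, 0, 0]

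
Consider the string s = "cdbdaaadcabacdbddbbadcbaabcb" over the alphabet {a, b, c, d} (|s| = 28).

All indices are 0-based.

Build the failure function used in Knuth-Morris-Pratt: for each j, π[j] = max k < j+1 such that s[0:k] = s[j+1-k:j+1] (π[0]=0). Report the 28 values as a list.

[0, 0, 0, 0, 0, 0, 0, 0, 1, 0, 0, 0, 1, 2, 3, 4, 0, 0, 0, 0, 0, 1, 0, 0, 0, 0, 1, 0]

π[0] = 0
j=1 s[j]='d': π[1]=0 (border '')
j=2 s[j]='b': π[2]=0 (border '')
j=3 s[j]='d': π[3]=0 (border '')
j=4 s[j]='a': π[4]=0 (border '')
j=5 s[j]='a': π[5]=0 (border '')
j=6 s[j]='a': π[6]=0 (border '')
j=7 s[j]='d': π[7]=0 (border '')
j=8 s[j]='c': π[8]=1 (border 'c')
j=9 s[j]='a': k: 1→0; π[9]=0 (border '')
j=10 s[j]='b': π[10]=0 (border '')
j=11 s[j]='a': π[11]=0 (border '')
j=12 s[j]='c': π[12]=1 (border 'c')
j=13 s[j]='d': π[13]=2 (border 'cd')
j=14 s[j]='b': π[14]=3 (border 'cdb')
j=15 s[j]='d': π[15]=4 (border 'cdbd')
j=16 s[j]='d': k: 4→0; π[16]=0 (border '')
j=17 s[j]='b': π[17]=0 (border '')
j=18 s[j]='b': π[18]=0 (border '')
j=19 s[j]='a': π[19]=0 (border '')
j=20 s[j]='d': π[20]=0 (border '')
j=21 s[j]='c': π[21]=1 (border 'c')
j=22 s[j]='b': k: 1→0; π[22]=0 (border '')
j=23 s[j]='a': π[23]=0 (border '')
j=24 s[j]='a': π[24]=0 (border '')
j=25 s[j]='b': π[25]=0 (border '')
j=26 s[j]='c': π[26]=1 (border 'c')
j=27 s[j]='b': k: 1→0; π[27]=0 (border '')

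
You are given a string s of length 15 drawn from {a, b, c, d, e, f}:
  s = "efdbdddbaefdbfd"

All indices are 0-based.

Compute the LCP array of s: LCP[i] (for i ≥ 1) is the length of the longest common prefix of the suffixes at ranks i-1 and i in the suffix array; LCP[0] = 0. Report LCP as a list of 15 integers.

rank | idx | suffix
   0 |   8 | aefdbfd
   1 |   7 | baefdbfd
   2 |   3 | bdddbaefdbfd
   3 |  12 | bfd
   4 |  14 | d
   5 |   6 | dbaefdbfd
   6 |   2 | dbdddbaefdbfd
   7 |  11 | dbfd
   8 |   5 | ddbaefdbfd
   9 |   4 | dddbaefdbfd
  10 |   0 | efdbdddbaefdbfd
  11 |   9 | efdbfd
  12 |  13 | fd
  13 |   1 | fdbdddbaefdbfd
  14 |  10 | fdbfd

SA = [8, 7, 3, 12, 14, 6, 2, 11, 5, 4, 0, 9, 13, 1, 10]
rank  pair      lcp
   1  s[8:],s[7:]  0  ''
   2  s[7:],s[3:]  1  'b'
   3  s[3:],s[12:]  1  'b'
   4  s[12:],s[14:]  0  ''
   5  s[14:],s[6:]  1  'd'
   6  s[6:],s[2:]  2  'db'
   7  s[2:],s[11:]  2  'db'
   8  s[11:],s[5:]  1  'd'
   9  s[5:],s[4:]  2  'dd'
  10  s[4:],s[0:]  0  ''
  11  s[0:],s[9:]  4  'efdb'
  12  s[9:],s[13:]  0  ''
  13  s[13:],s[1:]  2  'fd'
  14  s[1:],s[10:]  3  'fdb'

[0, 0, 1, 1, 0, 1, 2, 2, 1, 2, 0, 4, 0, 2, 3]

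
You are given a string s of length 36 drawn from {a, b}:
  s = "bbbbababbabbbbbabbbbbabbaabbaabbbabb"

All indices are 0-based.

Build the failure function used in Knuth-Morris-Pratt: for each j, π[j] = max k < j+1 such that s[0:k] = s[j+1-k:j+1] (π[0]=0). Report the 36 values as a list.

[0, 1, 2, 3, 0, 1, 0, 1, 2, 0, 1, 2, 3, 4, 4, 5, 6, 2, 3, 4, 4, 5, 6, 2, 0, 0, 1, 2, 0, 0, 1, 2, 3, 0, 1, 2]

π[0] = 0
j=1 s[j]='b': π[1]=1 (border 'b')
j=2 s[j]='b': π[2]=2 (border 'bb')
j=3 s[j]='b': π[3]=3 (border 'bbb')
j=4 s[j]='a': k: 3→2→1→0; π[4]=0 (border '')
j=5 s[j]='b': π[5]=1 (border 'b')
j=6 s[j]='a': k: 1→0; π[6]=0 (border '')
j=7 s[j]='b': π[7]=1 (border 'b')
j=8 s[j]='b': π[8]=2 (border 'bb')
j=9 s[j]='a': k: 2→1→0; π[9]=0 (border '')
j=10 s[j]='b': π[10]=1 (border 'b')
j=11 s[j]='b': π[11]=2 (border 'bb')
j=12 s[j]='b': π[12]=3 (border 'bbb')
j=13 s[j]='b': π[13]=4 (border 'bbbb')
j=14 s[j]='b': k: 4→3; π[14]=4 (border 'bbbb')
j=15 s[j]='a': π[15]=5 (border 'bbbba')
j=16 s[j]='b': π[16]=6 (border 'bbbbab')
j=17 s[j]='b': k: 6→1; π[17]=2 (border 'bb')
j=18 s[j]='b': π[18]=3 (border 'bbb')
j=19 s[j]='b': π[19]=4 (border 'bbbb')
j=20 s[j]='b': k: 4→3; π[20]=4 (border 'bbbb')
j=21 s[j]='a': π[21]=5 (border 'bbbba')
j=22 s[j]='b': π[22]=6 (border 'bbbbab')
j=23 s[j]='b': k: 6→1; π[23]=2 (border 'bb')
j=24 s[j]='a': k: 2→1→0; π[24]=0 (border '')
j=25 s[j]='a': π[25]=0 (border '')
j=26 s[j]='b': π[26]=1 (border 'b')
j=27 s[j]='b': π[27]=2 (border 'bb')
j=28 s[j]='a': k: 2→1→0; π[28]=0 (border '')
j=29 s[j]='a': π[29]=0 (border '')
j=30 s[j]='b': π[30]=1 (border 'b')
j=31 s[j]='b': π[31]=2 (border 'bb')
j=32 s[j]='b': π[32]=3 (border 'bbb')
j=33 s[j]='a': k: 3→2→1→0; π[33]=0 (border '')
j=34 s[j]='b': π[34]=1 (border 'b')
j=35 s[j]='b': π[35]=2 (border 'bb')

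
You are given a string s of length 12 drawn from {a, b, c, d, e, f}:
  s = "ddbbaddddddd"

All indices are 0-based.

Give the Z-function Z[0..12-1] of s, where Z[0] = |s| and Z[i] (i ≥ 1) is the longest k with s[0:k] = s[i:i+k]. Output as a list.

Z[0]=12
i=1: outside box; Z[1]=1 extend→box=[1,2)
i=2: outside box; Z[2]=0
i=3: outside box; Z[3]=0
i=4: outside box; Z[4]=0
i=5: outside box; Z[5]=2 extend→box=[5,7)
i=6: min(r-i=1, Z[1]=1)=1; Z[6]=2 extend→box=[6,8)
i=7: min(r-i=1, Z[1]=1)=1; Z[7]=2 extend→box=[7,9)
i=8: min(r-i=1, Z[1]=1)=1; Z[8]=2 extend→box=[8,10)
i=9: min(r-i=1, Z[1]=1)=1; Z[9]=2 extend→box=[9,11)
i=10: min(r-i=1, Z[1]=1)=1; Z[10]=2 extend→box=[10,12)
i=11: min(r-i=1, Z[1]=1)=1; Z[11]=1

[12, 1, 0, 0, 0, 2, 2, 2, 2, 2, 2, 1]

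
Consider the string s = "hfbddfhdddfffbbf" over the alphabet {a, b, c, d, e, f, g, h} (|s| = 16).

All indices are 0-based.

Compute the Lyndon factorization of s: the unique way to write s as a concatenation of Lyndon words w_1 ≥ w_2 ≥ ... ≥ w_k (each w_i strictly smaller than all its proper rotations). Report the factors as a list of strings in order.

["h", "f", "bddfhdddfff", "bbf"]

emit factor 1: 'h' (i=0, period=1)
emit factor 2: 'f' (i=1, period=1)
emit factor 3: 'bddfhdddfff' (i=2, period=11)
emit factor 4: 'bbf' (i=13, period=3)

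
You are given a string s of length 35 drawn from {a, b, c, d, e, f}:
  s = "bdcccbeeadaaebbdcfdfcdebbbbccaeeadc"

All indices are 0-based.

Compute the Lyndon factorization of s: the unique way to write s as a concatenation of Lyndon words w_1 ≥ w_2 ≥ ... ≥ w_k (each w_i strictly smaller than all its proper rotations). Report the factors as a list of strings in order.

["bdcccbee", "ad", "aaebbdcfdfcdebbbbccaeeadc"]

emit factor 1: 'bdcccbee' (i=0, period=8)
emit factor 2: 'ad' (i=8, period=2)
emit factor 3: 'aaebbdcfdfcdebbbbccaeeadc' (i=10, period=25)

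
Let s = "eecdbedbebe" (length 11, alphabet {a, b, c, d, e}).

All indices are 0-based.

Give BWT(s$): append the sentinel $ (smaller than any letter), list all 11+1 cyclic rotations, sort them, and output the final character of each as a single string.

rank  rotation      last
    0  $eecdbedbebe  e
    1  be$eecdbedbe  e
    2  bebe$eecdbed  d
    3  bedbebe$eecd  d
    4  cdbedbebe$ee  e
    5  dbebe$eecdbe  e
    6  dbedbebe$eec  c
    7  e$eecdbedbeb  b
    8  ebe$eecdbedb  b
    9  ecdbedbebe$e  e
   10  edbebe$eecdb  b
   11  eecdbedbebe$  $

eeddeecbbeb$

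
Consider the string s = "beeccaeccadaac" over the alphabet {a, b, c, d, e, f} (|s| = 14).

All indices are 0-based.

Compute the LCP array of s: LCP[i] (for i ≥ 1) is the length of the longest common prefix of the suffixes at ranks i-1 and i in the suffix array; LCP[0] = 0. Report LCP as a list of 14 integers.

rank→(start, suffix):
  0 → (11, 'aac')
  1 → (12, 'ac')
  2 → (9, 'adaac')
  3 → (5, 'aeccadaac')
  4 → (0, 'beeccaeccadaac')
  5 → (13, 'c')
  6 → (8, 'cadaac')
  7 → (4, 'caeccadaac')
  8 → (7, 'ccadaac')
  9 → (3, 'ccaeccadaac')
  10 → (10, 'daac')
  11 → (6, 'eccadaac')
  12 → (2, 'eccaeccadaac')
  13 → (1, 'eeccaeccadaac')

SA = [11, 12, 9, 5, 0, 13, 8, 4, 7, 3, 10, 6, 2, 1]
rank  pair      lcp
   1  s[11:],s[12:]  1  'a'
   2  s[12:],s[9:]  1  'a'
   3  s[9:],s[5:]  1  'a'
   4  s[5:],s[0:]  0  ''
   5  s[0:],s[13:]  0  ''
   6  s[13:],s[8:]  1  'c'
   7  s[8:],s[4:]  2  'ca'
   8  s[4:],s[7:]  1  'c'
   9  s[7:],s[3:]  3  'cca'
  10  s[3:],s[10:]  0  ''
  11  s[10:],s[6:]  0  ''
  12  s[6:],s[2:]  4  'ecca'
  13  s[2:],s[1:]  1  'e'

[0, 1, 1, 1, 0, 0, 1, 2, 1, 3, 0, 0, 4, 1]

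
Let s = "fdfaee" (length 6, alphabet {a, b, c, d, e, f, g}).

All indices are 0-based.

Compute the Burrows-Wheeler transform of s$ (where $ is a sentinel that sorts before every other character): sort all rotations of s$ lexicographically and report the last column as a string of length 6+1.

effead$

rank  rotation last
    0  $fdfaee  e
    1  aee$fdf  f
    2  dfaee$f  f
    3  e$fdfae  e
    4  ee$fdfa  a
    5  faee$fd  d
    6  fdfaee$  $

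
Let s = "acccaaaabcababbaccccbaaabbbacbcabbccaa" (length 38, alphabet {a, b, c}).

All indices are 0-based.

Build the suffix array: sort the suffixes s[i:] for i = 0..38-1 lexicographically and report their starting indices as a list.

rank | idx | suffix
   0 |  37 | a
   1 |  36 | aa
   2 |   4 | aaaabcababbaccccbaaabbbacbcabbccaa
   3 |  21 | aaabbbacbcabbccaa
   4 |   5 | aaabcababbaccccbaaabbbacbcabbccaa
   5 |  22 | aabbbacbcabbccaa
   6 |   6 | aabcababbaccccbaaabbbacbcabbccaa
   7 |  10 | ababbaccccbaaabbbacbcabbccaa
   8 |  12 | abbaccccbaaabbbacbcabbccaa
   9 |  23 | abbbacbcabbccaa
  10 |  31 | abbccaa
  11 |   7 | abcababbaccccbaaabbbacbcabbccaa
  12 |  27 | acbcabbccaa
  13 |   0 | acccaaaabcababbaccccbaaabbbacbcabbccaa
  14 |  15 | accccbaaabbbacbcabbccaa
  15 |  20 | baaabbbacbcabbccaa
  16 |  11 | babbaccccbaaabbbacbcabbccaa
  17 |  26 | bacbcabbccaa
  18 |  14 | baccccbaaabbbacbcabbccaa
  19 |  25 | bbacbcabbccaa
  20 |  13 | bbaccccbaaabbbacbcabbccaa
  21 |  24 | bbbacbcabbccaa
  22 |  32 | bbccaa
  23 |   8 | bcababbaccccbaaabbbacbcabbccaa
  24 |  29 | bcabbccaa
  25 |  33 | bccaa
  26 |  35 | caa
  27 |   3 | caaaabcababbaccccbaaabbbacbcabbccaa
  28 |   9 | cababbaccccbaaabbbacbcabbccaa
  29 |  30 | cabbccaa
  30 |  19 | cbaaabbbacbcabbccaa
  31 |  28 | cbcabbccaa
  32 |  34 | ccaa
  33 |   2 | ccaaaabcababbaccccbaaabbbacbcabbccaa
  34 |  18 | ccbaaabbbacbcabbccaa
  35 |   1 | cccaaaabcababbaccccbaaabbbacbcabbccaa
  36 |  17 | cccbaaabbbacbcabbccaa
  37 |  16 | ccccbaaabbbacbcabbccaa

[37, 36, 4, 21, 5, 22, 6, 10, 12, 23, 31, 7, 27, 0, 15, 20, 11, 26, 14, 25, 13, 24, 32, 8, 29, 33, 35, 3, 9, 30, 19, 28, 34, 2, 18, 1, 17, 16]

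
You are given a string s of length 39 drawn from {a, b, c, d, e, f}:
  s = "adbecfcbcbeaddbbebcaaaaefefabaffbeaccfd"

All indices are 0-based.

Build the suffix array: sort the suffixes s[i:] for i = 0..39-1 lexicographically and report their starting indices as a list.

rank | idx | suffix
   0 |  19 | aaaaefefabaffbeaccfd
   1 |  20 | aaaefefabaffbeaccfd
   2 |  21 | aaefefabaffbeaccfd
   3 |  27 | abaffbeaccfd
   4 |  34 | accfd
   5 |   0 | adbecfcbcbeaddbbebcaaaaefefabaffbeaccfd
   6 |  11 | addbbebcaaaaefefabaffbeaccfd
   7 |  22 | aefefabaffbeaccfd
   8 |  29 | affbeaccfd
   9 |  28 | baffbeaccfd
  10 |  14 | bbebcaaaaefefabaffbeaccfd
  11 |  17 | bcaaaaefefabaffbeaccfd
  12 |   7 | bcbeaddbbebcaaaaefefabaffbeaccfd
  13 |  32 | beaccfd
  14 |   9 | beaddbbebcaaaaefefabaffbeaccfd
  15 |  15 | bebcaaaaefefabaffbeaccfd
  16 |   2 | becfcbcbeaddbbebcaaaaefefabaffbeaccfd
  17 |  18 | caaaaefefabaffbeaccfd
  18 |   6 | cbcbeaddbbebcaaaaefefabaffbeaccfd
  19 |   8 | cbeaddbbebcaaaaefefabaffbeaccfd
  20 |  35 | ccfd
  21 |   4 | cfcbcbeaddbbebcaaaaefefabaffbeaccfd
  22 |  36 | cfd
  23 |  38 | d
  24 |  13 | dbbebcaaaaefefabaffbeaccfd
  25 |   1 | dbecfcbcbeaddbbebcaaaaefefabaffbeaccfd
  26 |  12 | ddbbebcaaaaefefabaffbeaccfd
  27 |  33 | eaccfd
  28 |  10 | eaddbbebcaaaaefefabaffbeaccfd
  29 |  16 | ebcaaaaefefabaffbeaccfd
  30 |   3 | ecfcbcbeaddbbebcaaaaefefabaffbeaccfd
  31 |  25 | efabaffbeaccfd
  32 |  23 | efefabaffbeaccfd
  33 |  26 | fabaffbeaccfd
  34 |  31 | fbeaccfd
  35 |   5 | fcbcbeaddbbebcaaaaefefabaffbeaccfd
  36 |  37 | fd
  37 |  24 | fefabaffbeaccfd
  38 |  30 | ffbeaccfd

[19, 20, 21, 27, 34, 0, 11, 22, 29, 28, 14, 17, 7, 32, 9, 15, 2, 18, 6, 8, 35, 4, 36, 38, 13, 1, 12, 33, 10, 16, 3, 25, 23, 26, 31, 5, 37, 24, 30]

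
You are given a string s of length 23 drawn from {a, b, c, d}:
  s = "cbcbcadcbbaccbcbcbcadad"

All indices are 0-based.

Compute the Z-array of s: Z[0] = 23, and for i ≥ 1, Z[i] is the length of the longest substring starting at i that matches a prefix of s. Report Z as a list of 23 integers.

Z[0]=23
i=1: fresh scan; Z[1]=0
i=2: fresh scan; Z[2]=3 extend→box=[2,5)
i=3: min(r-i=2, Z[1]=0)=0; Z[3]=0
i=4: min(r-i=1, Z[2]=3)=1; Z[4]=1
i=5: fresh scan; Z[5]=0
i=6: fresh scan; Z[6]=0
i=7: fresh scan; Z[7]=2 extend→box=[7,9)
i=8: min(r-i=1, Z[1]=0)=0; Z[8]=0
i=9: fresh scan; Z[9]=0
i=10: fresh scan; Z[10]=0
i=11: fresh scan; Z[11]=1 extend→box=[11,12)
i=12: fresh scan; Z[12]=5 extend→box=[12,17)
i=13: min(r-i=4, Z[1]=0)=0; Z[13]=0
i=14: min(r-i=3, Z[2]=3)=3; Z[14]=7 extend→box=[14,21)
i=15: min(r-i=6, Z[1]=0)=0; Z[15]=0
i=16: min(r-i=5, Z[2]=3)=3; Z[16]=3
i=17: min(r-i=4, Z[3]=0)=0; Z[17]=0
i=18: min(r-i=3, Z[4]=1)=1; Z[18]=1
i=19: min(r-i=2, Z[5]=0)=0; Z[19]=0
i=20: min(r-i=1, Z[6]=0)=0; Z[20]=0
i=21: fresh scan; Z[21]=0
i=22: fresh scan; Z[22]=0

[23, 0, 3, 0, 1, 0, 0, 2, 0, 0, 0, 1, 5, 0, 7, 0, 3, 0, 1, 0, 0, 0, 0]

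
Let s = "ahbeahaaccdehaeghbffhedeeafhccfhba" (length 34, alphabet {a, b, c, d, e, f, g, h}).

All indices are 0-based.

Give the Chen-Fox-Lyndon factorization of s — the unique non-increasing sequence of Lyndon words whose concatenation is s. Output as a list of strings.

["ahbe", "ah", "aaccdehaeghbffhedeeafhccfhb", "a"]

emit factor 1: 'ahbe' (i=0, period=4)
emit factor 2: 'ah' (i=4, period=2)
emit factor 3: 'aaccdehaeghbffhedeeafhccfhb' (i=6, period=27)
emit factor 4: 'a' (i=33, period=1)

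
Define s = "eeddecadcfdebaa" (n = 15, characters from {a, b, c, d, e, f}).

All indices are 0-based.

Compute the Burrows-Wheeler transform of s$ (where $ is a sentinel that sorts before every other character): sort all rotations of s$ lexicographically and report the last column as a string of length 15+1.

aabceedaefddde$c

rank  rotation          last
    0  $eeddecadcfdebaa  a
    1  a$eeddecadcfdeba  a
    2  aa$eeddecadcfdeb  b
    3  adcfdebaa$eeddec  c
    4  baa$eeddecadcfde  e
    5  cadcfdebaa$eedde  e
    6  cfdebaa$eeddecad  d
    7  dcfdebaa$eeddeca  a
    8  ddecadcfdebaa$ee  e
    9  debaa$eeddecadcf  f
   10  decadcfdebaa$eed  d
   11  ebaa$eeddecadcfd  d
   12  ecadcfdebaa$eedd  d
   13  eddecadcfdebaa$e  e
   14  eeddecadcfdebaa$  $
   15  fdebaa$eeddecadc  c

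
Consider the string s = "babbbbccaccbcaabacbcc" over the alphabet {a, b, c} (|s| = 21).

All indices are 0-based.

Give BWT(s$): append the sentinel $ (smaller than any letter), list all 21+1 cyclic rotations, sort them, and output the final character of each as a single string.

rank  rotation                last
    0  $babbbbccaccbcaabacbcc  c
    1  aabacbcc$babbbbccaccbc  c
    2  abacbcc$babbbbccaccbca  a
    3  abbbbccaccbcaabacbcc$b  b
    4  acbcc$babbbbccaccbcaab  b
    5  accbcaabacbcc$babbbbcc  c
    6  babbbbccaccbcaabacbcc$  $
    7  bacbcc$babbbbccaccbcaa  a
    8  bbbbccaccbcaabacbcc$ba  a
    9  bbbccaccbcaabacbcc$bab  b
   10  bbccaccbcaabacbcc$babb  b
   11  bcaabacbcc$babbbbccacc  c
   12  bcc$babbbbccaccbcaabac  c
   13  bccaccbcaabacbcc$babbb  b
   14  c$babbbbccaccbcaabacbc  c
   15  caabacbcc$babbbbccaccb  b
   16  caccbcaabacbcc$babbbbc  c
   17  cbcaabacbcc$babbbbccac  c
   18  cbcc$babbbbccaccbcaaba  a
   19  cc$babbbbccaccbcaabacb  b
   20  ccaccbcaabacbcc$babbbb  b
   21  ccbcaabacbcc$babbbbcca  a

ccabbc$aabbccbcbccabba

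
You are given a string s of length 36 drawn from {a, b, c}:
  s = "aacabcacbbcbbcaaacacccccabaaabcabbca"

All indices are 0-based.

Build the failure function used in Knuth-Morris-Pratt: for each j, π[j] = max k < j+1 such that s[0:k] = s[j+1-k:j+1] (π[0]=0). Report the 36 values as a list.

π[0] = 0
j=1 s[j]='a': π[1]=1 (border 'a')
j=2 s[j]='c': k: 1→0; π[2]=0 (border '')
j=3 s[j]='a': π[3]=1 (border 'a')
j=4 s[j]='b': k: 1→0; π[4]=0 (border '')
j=5 s[j]='c': π[5]=0 (border '')
j=6 s[j]='a': π[6]=1 (border 'a')
j=7 s[j]='c': k: 1→0; π[7]=0 (border '')
j=8 s[j]='b': π[8]=0 (border '')
j=9 s[j]='b': π[9]=0 (border '')
j=10 s[j]='c': π[10]=0 (border '')
j=11 s[j]='b': π[11]=0 (border '')
j=12 s[j]='b': π[12]=0 (border '')
j=13 s[j]='c': π[13]=0 (border '')
j=14 s[j]='a': π[14]=1 (border 'a')
j=15 s[j]='a': π[15]=2 (border 'aa')
j=16 s[j]='a': k: 2→1; π[16]=2 (border 'aa')
j=17 s[j]='c': π[17]=3 (border 'aac')
j=18 s[j]='a': π[18]=4 (border 'aaca')
j=19 s[j]='c': k: 4→1→0; π[19]=0 (border '')
j=20 s[j]='c': π[20]=0 (border '')
j=21 s[j]='c': π[21]=0 (border '')
j=22 s[j]='c': π[22]=0 (border '')
j=23 s[j]='c': π[23]=0 (border '')
j=24 s[j]='a': π[24]=1 (border 'a')
j=25 s[j]='b': k: 1→0; π[25]=0 (border '')
j=26 s[j]='a': π[26]=1 (border 'a')
j=27 s[j]='a': π[27]=2 (border 'aa')
j=28 s[j]='a': k: 2→1; π[28]=2 (border 'aa')
j=29 s[j]='b': k: 2→1→0; π[29]=0 (border '')
j=30 s[j]='c': π[30]=0 (border '')
j=31 s[j]='a': π[31]=1 (border 'a')
j=32 s[j]='b': k: 1→0; π[32]=0 (border '')
j=33 s[j]='b': π[33]=0 (border '')
j=34 s[j]='c': π[34]=0 (border '')
j=35 s[j]='a': π[35]=1 (border 'a')

[0, 1, 0, 1, 0, 0, 1, 0, 0, 0, 0, 0, 0, 0, 1, 2, 2, 3, 4, 0, 0, 0, 0, 0, 1, 0, 1, 2, 2, 0, 0, 1, 0, 0, 0, 1]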